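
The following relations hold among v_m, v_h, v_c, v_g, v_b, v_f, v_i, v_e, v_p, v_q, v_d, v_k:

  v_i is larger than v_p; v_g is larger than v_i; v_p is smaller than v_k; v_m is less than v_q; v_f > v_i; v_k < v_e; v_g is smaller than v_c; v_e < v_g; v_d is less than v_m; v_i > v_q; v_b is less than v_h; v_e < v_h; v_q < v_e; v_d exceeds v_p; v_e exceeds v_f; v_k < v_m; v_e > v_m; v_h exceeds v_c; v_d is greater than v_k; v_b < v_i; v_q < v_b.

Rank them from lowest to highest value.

v_p < v_k < v_d < v_m < v_q < v_b < v_i < v_f < v_e < v_g < v_c < v_h

Each adjacent pair is fixed by a given relation: v_p < v_k; v_k < v_d; v_d < v_m; v_m < v_q; v_q < v_b; v_b < v_i; v_i < v_f; v_f < v_e; v_e < v_g; v_g < v_c; v_c < v_h. Chaining them end to end gives the full order.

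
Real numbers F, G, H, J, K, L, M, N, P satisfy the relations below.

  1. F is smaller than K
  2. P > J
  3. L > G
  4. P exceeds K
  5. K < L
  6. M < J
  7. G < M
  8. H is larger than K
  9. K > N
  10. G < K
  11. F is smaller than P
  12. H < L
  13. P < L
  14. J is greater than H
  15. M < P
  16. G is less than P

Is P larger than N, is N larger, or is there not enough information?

P

N < K < H < J < P, by transitivity through K, H, J.
So P is larger.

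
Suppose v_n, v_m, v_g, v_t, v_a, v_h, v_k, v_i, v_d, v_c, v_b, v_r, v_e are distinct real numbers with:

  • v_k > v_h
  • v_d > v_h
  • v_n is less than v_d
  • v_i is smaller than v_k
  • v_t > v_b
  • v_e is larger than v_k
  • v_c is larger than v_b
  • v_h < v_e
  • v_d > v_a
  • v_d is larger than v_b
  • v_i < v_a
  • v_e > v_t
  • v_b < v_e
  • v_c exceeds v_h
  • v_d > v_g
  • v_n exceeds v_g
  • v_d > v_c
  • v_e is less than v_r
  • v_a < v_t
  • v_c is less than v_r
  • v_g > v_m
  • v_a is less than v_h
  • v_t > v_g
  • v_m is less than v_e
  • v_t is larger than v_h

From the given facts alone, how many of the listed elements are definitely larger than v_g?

5

The elements the relations force above v_g are v_n, v_t, v_e, v_d, v_r — no chain reaches any other.
That is 5.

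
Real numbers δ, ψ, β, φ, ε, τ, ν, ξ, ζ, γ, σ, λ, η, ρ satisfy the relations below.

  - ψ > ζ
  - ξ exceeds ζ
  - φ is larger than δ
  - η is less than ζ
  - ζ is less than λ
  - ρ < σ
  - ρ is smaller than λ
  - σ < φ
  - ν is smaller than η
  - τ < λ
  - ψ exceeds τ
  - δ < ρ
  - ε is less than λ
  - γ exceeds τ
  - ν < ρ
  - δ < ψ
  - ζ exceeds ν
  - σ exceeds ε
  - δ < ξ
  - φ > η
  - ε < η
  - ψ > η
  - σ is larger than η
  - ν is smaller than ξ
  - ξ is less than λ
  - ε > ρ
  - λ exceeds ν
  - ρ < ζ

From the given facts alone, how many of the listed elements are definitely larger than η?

From η the given relations immediately reach ζ, σ, φ, ψ.
From those, ξ, λ — 6 in total.
Nothing else is reachable above η; 6 in all.

6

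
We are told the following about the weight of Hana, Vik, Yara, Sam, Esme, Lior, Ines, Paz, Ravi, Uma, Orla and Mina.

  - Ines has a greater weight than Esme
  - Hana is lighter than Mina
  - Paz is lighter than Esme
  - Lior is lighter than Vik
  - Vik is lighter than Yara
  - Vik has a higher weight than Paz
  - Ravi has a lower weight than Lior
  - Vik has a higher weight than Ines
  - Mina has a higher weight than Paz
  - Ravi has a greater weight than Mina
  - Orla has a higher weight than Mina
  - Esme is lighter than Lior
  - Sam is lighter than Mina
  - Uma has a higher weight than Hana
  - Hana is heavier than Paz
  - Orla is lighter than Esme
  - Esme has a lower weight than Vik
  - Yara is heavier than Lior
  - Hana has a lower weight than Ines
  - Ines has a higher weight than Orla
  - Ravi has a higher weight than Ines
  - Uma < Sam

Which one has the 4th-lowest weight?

The consecutive relations fix a unique order: Paz < Hana < Uma < Sam < Mina < Orla < Esme < Ines < Ravi < Lior < Vik < Yara.
The 4th smallest is Sam.

Sam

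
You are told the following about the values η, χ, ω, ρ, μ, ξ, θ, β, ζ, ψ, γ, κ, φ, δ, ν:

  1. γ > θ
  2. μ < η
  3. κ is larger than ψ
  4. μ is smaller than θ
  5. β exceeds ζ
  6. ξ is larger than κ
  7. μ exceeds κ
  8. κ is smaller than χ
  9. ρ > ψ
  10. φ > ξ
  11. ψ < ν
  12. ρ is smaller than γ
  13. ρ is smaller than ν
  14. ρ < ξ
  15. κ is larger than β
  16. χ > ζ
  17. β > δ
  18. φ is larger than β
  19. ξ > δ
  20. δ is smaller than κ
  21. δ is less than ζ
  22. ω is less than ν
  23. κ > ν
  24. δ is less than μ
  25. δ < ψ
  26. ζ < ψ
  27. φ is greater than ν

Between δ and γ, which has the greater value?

γ

Following the relations from δ: δ < ζ < ψ < ρ < ν < κ < μ < θ < γ.
So δ < γ; γ is the larger of the two.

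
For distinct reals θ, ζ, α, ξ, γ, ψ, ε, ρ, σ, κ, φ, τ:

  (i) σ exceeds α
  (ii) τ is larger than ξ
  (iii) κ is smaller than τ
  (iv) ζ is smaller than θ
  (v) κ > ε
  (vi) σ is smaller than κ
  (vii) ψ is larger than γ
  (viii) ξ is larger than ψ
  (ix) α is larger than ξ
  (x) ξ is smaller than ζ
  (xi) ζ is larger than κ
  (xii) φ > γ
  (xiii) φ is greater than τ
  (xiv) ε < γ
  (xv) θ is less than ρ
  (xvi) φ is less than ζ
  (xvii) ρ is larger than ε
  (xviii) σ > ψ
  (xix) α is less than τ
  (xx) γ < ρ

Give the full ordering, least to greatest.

ε < γ < ψ < ξ < α < σ < κ < τ < φ < ζ < θ < ρ

Each adjacent pair is fixed by a given relation: ε < γ; γ < ψ; ψ < ξ; ξ < α; α < σ; σ < κ; κ < τ; τ < φ; φ < ζ; ζ < θ; θ < ρ. Chaining them end to end gives the full order.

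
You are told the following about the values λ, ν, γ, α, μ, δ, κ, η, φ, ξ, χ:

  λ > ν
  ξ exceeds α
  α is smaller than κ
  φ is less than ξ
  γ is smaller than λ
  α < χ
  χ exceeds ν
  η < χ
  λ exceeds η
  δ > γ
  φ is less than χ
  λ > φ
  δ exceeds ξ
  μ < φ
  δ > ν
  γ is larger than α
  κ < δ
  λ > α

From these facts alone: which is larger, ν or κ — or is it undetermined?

Following every chain through ν: above ν we get λ, χ, δ.
κ is not reached, and no chain runs the other way from κ to ν.
So the given relations leave the order of ν and κ undetermined.

undetermined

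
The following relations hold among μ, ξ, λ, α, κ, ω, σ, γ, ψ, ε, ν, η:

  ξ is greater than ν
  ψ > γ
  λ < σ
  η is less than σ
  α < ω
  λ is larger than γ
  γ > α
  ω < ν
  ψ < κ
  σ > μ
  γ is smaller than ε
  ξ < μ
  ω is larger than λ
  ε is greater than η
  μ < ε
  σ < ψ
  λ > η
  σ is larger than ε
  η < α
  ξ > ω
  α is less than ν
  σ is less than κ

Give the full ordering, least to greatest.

η < α < γ < λ < ω < ν < ξ < μ < ε < σ < ψ < κ

The consecutive links are each given: η < α; α < γ; γ < λ; λ < ω; ω < ν; ν < ξ; ξ < μ; μ < ε; ε < σ; σ < ψ; ψ < κ.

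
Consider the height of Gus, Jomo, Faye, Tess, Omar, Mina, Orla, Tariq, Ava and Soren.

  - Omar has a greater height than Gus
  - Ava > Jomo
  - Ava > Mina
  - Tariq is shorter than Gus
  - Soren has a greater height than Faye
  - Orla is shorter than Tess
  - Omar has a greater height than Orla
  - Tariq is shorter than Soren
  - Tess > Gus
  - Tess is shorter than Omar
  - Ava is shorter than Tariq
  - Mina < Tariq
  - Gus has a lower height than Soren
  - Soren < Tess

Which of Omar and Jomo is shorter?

Jomo

Jomo < Ava < Tariq < Gus < Soren < Tess < Omar, by transitivity through Ava, Tariq, Gus, Soren, Tess.
So Jomo < Omar; Jomo is the shorter of the two.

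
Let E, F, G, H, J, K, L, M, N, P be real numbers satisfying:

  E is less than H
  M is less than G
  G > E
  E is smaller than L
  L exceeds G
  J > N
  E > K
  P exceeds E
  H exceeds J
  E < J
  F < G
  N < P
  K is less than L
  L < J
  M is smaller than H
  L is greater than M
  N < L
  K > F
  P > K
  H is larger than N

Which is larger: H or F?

H

Link the given pairs in sequence: F < K; K < E; E < G; G < L; L < J; J < H.
Chaining these gives F < K < E < G < L < J < H.
So F < H; H is the larger of the two.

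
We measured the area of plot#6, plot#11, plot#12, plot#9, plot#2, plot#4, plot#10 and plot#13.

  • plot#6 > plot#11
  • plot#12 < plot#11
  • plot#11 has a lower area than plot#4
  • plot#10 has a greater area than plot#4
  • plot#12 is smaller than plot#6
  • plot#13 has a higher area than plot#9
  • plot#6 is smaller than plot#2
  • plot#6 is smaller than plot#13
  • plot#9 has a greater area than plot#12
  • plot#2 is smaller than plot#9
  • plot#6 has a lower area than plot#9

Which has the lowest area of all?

plot#12

plot#11 is not least since plot#12 < plot#11; plot#6 is not least since plot#11 < plot#6; plot#2 is not least since plot#6 < plot#2; plot#4 is not least since plot#11 < plot#4; plot#9 is not least since plot#12 < plot#9; plot#10 is not least since plot#4 < plot#10; plot#13 is not least since plot#6 < plot#13.
Only plot#12 has nothing below it, so plot#12 is the lowest area.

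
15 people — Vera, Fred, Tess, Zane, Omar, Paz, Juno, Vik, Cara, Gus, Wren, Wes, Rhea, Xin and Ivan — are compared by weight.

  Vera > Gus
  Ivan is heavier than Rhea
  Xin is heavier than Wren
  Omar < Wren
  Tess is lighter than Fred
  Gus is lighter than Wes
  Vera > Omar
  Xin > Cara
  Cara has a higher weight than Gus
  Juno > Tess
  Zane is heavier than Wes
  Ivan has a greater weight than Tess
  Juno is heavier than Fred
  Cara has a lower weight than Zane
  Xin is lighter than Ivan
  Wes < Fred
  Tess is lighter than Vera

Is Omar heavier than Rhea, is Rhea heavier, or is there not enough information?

Following every chain through Omar: above Omar we get Wren, Vera, Xin, Ivan.
Rhea is not reached, and no chain runs the other way from Rhea to Omar.
So the given relations leave the order of Omar and Rhea undetermined.

undetermined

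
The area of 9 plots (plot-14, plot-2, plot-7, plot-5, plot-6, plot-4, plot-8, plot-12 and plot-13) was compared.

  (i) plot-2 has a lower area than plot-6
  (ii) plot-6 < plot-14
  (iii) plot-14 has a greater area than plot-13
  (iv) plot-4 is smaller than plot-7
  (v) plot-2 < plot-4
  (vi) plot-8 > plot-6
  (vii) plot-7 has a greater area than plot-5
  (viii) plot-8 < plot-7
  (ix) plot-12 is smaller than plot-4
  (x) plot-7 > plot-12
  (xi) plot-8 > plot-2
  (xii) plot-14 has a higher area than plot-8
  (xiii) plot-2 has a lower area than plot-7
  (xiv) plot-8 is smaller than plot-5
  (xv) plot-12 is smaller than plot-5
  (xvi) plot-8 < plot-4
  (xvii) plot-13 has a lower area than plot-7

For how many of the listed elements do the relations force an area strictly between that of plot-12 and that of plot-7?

Chaining upward from plot-12 reaches: plot-4, plot-5.
Chaining downward from plot-7 reaches: plot-2, plot-6, plot-8, plot-13, plot-4, plot-5.
Strictly between plot-12 and plot-7 are those in both lists: plot-4, plot-5 — 2 elements.

2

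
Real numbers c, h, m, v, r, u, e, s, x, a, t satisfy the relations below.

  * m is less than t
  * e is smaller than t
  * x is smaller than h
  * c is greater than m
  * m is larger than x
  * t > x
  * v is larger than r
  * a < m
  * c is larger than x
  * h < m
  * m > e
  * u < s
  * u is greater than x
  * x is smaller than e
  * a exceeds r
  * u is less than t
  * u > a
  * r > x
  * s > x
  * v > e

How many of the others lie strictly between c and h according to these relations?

The relations place h below c. An element lies strictly between them when it is forced above h and also forced below c.
Above h: {m, t}. Below c: {x, e, r, a, m}.
Intersection: {m} — 1.

1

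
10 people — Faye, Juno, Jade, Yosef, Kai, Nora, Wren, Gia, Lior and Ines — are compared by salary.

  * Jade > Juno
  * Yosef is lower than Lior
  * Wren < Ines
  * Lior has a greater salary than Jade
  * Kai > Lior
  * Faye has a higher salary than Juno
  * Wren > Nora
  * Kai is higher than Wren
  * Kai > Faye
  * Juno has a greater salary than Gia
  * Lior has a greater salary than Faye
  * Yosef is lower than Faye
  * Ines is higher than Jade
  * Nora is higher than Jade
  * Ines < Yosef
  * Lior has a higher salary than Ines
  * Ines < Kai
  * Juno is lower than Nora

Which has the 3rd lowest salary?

Jade

The consecutive relations fix a unique order: Gia < Juno < Jade < Nora < Wren < Ines < Yosef < Faye < Lior < Kai.
The 3rd smallest is Jade.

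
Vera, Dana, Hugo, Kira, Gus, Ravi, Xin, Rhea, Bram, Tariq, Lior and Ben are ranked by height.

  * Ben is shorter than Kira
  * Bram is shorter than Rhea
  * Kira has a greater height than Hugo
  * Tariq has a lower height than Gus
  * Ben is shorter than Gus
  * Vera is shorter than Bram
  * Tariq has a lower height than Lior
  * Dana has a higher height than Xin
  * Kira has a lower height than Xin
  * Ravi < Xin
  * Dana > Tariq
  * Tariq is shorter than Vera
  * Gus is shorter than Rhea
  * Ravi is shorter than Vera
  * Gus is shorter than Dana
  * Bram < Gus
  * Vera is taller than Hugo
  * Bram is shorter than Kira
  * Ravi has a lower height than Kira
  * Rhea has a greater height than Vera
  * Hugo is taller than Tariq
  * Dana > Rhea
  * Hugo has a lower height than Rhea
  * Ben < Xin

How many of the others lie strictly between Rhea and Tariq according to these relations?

The relations place Tariq below Rhea. An element lies strictly between them when it is forced above Tariq and also forced below Rhea.
Above Tariq: {Lior, Hugo, Vera, Bram, Kira, Gus, Xin, Dana}. Below Rhea: {Ravi, Ben, Hugo, Vera, Bram, Gus}.
Intersection: {Hugo, Vera, Bram, Gus} — 4.

4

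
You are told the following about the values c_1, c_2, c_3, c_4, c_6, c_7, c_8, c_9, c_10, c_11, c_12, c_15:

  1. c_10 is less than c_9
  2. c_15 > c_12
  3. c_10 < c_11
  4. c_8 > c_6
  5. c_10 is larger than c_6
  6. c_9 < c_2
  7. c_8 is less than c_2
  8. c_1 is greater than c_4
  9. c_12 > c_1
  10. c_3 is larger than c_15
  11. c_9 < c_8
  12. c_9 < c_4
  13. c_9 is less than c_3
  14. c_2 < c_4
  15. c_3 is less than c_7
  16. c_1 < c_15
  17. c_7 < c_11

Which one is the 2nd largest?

c_7

The consecutive relations fix a unique order: c_6 < c_10 < c_9 < c_8 < c_2 < c_4 < c_1 < c_12 < c_15 < c_3 < c_7 < c_11.
The 2nd largest is c_7.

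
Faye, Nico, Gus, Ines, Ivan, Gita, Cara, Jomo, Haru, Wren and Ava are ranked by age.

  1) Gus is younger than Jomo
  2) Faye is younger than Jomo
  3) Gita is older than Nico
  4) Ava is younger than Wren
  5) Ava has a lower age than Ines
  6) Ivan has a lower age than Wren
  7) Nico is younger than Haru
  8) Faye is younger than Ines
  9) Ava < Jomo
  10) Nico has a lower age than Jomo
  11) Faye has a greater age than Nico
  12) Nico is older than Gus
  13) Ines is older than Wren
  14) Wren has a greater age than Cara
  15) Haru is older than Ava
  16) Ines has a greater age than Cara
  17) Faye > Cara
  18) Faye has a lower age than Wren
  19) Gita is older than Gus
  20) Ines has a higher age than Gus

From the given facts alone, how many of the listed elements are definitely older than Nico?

Directly above Nico: Haru, Gita, Faye, Jomo.
One step further: Wren, Ines (6 so far).
Nothing else is reachable above Nico; 6 in all.

6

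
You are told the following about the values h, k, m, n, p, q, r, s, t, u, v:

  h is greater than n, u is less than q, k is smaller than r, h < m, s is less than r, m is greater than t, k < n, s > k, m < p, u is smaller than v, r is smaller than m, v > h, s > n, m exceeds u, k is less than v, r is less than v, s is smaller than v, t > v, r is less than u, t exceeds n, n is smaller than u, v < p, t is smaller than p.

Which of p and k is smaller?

Following the relations from k: k < n < s < r < u < v < t < p.
So k < p; k is the smaller of the two.

k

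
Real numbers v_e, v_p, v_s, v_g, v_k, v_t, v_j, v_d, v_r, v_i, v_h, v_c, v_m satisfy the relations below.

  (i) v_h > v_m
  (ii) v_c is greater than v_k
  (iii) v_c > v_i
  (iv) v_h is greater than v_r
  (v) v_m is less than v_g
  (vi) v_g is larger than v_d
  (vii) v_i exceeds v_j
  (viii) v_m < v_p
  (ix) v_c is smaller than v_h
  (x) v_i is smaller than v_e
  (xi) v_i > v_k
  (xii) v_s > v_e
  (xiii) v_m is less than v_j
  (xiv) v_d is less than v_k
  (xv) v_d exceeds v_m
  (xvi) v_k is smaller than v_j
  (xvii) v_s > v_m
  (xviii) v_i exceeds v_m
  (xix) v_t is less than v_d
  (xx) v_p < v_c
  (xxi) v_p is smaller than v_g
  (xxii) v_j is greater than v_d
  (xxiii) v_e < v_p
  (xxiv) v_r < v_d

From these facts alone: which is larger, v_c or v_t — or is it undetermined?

v_t < v_d and v_d < v_k give v_t < v_k.
With v_k < v_j: v_t < v_d < v_k < v_j.
With v_j < v_i: v_t < v_d < v_k < v_j < v_i.
With v_i < v_e: v_t < v_d < v_k < v_j < v_i < v_e.
With v_e < v_p: v_t < v_d < v_k < v_j < v_i < v_e < v_p.
With v_p < v_c: v_t < v_d < v_k < v_j < v_i < v_e < v_p < v_c.
So v_c is larger.

v_c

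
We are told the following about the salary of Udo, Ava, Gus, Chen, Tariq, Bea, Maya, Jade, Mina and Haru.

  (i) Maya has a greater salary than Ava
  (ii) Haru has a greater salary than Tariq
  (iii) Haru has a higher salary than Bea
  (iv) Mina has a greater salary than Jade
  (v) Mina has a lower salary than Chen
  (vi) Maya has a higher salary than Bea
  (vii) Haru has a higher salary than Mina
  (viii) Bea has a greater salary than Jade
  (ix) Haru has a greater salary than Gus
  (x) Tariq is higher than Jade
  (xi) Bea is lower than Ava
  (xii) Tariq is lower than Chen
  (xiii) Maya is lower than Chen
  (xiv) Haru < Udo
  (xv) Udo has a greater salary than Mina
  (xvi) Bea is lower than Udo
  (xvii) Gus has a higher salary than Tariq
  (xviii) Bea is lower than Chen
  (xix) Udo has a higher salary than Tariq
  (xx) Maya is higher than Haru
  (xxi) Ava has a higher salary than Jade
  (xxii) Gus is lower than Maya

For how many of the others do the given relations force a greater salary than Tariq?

Directly above Tariq: Gus, Haru, Udo, Chen.
One step further: Maya (5 so far).
Nothing else is reachable above Tariq; 5 in all.

5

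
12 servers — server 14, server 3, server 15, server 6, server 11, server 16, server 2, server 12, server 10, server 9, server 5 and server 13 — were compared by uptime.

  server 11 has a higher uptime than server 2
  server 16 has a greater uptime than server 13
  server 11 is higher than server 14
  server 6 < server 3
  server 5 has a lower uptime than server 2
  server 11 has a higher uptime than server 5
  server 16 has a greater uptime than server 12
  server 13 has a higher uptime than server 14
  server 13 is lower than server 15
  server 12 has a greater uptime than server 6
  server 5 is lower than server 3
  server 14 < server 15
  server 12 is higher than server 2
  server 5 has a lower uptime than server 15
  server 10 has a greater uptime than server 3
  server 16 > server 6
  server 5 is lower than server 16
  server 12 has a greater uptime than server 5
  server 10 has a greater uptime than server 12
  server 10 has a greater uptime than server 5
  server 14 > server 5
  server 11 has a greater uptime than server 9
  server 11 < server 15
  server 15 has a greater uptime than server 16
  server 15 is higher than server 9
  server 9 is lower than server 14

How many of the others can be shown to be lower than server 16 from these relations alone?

7

Directly below server 16: server 6, server 5, server 12, server 13.
One step further: server 2, server 14 (6 so far).
One step further: server 9 (7 so far).
Nothing else is reachable below server 16; 7 in all.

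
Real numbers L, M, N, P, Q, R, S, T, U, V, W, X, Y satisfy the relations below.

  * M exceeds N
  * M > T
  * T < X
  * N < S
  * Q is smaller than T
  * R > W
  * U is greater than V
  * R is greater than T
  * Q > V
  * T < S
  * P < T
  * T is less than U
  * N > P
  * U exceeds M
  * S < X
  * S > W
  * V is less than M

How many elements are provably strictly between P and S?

Chaining upward from P reaches: T, R, N, X, M, U.
Chaining downward from S reaches: V, Q, W, T, N.
Strictly between P and S are those in both lists: T, N — 2 elements.

2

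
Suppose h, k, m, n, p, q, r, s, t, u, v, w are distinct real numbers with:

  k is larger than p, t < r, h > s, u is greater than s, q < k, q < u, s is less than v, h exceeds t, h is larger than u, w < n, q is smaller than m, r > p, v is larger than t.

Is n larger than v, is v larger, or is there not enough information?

undetermined

Following every chain through v: below v we get s, t.
n is not reached, and no chain runs the other way from n to v.
So the given relations leave the order of v and n undetermined.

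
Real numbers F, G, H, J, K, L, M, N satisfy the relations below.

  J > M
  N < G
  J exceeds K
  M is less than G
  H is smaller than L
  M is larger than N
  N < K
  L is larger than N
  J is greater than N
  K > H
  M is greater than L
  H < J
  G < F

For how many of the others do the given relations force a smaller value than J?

The elements the relations force below J are H, N, L, M, K — no chain reaches any other.
That is 5.

5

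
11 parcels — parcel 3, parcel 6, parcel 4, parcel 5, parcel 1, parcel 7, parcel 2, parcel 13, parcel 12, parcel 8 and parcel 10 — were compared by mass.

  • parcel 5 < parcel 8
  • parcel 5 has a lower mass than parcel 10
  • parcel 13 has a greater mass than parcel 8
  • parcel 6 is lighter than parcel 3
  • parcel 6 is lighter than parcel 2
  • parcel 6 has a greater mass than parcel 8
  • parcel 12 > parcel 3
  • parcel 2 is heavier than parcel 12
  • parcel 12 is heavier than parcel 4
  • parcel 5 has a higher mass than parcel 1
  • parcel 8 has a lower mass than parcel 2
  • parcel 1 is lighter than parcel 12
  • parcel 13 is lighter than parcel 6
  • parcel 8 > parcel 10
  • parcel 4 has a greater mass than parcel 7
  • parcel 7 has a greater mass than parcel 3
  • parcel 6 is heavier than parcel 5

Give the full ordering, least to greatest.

parcel 1 < parcel 5 < parcel 10 < parcel 8 < parcel 13 < parcel 6 < parcel 3 < parcel 7 < parcel 4 < parcel 12 < parcel 2

The consecutive links are each given: parcel 1 < parcel 5; parcel 5 < parcel 10; parcel 10 < parcel 8; parcel 8 < parcel 13; parcel 13 < parcel 6; parcel 6 < parcel 3; parcel 3 < parcel 7; parcel 7 < parcel 4; parcel 4 < parcel 12; parcel 12 < parcel 2.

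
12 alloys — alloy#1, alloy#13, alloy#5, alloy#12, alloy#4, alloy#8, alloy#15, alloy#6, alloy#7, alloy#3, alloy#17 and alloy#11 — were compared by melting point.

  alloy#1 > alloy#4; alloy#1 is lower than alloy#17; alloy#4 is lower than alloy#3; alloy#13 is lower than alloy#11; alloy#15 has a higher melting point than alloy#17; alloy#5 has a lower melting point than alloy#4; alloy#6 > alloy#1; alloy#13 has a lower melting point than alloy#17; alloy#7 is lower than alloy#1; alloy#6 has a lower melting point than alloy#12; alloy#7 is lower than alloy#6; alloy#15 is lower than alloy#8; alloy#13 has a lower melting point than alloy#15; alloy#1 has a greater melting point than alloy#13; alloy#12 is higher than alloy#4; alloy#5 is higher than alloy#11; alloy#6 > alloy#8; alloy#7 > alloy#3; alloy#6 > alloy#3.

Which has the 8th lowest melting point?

Chaining the given pairs: alloy#13 < alloy#11 < alloy#5 < alloy#4 < alloy#3 < alloy#7 < alloy#1 < alloy#17 < alloy#15 < alloy#8 < alloy#6 < alloy#12.
The 8th smallest is alloy#17.

alloy#17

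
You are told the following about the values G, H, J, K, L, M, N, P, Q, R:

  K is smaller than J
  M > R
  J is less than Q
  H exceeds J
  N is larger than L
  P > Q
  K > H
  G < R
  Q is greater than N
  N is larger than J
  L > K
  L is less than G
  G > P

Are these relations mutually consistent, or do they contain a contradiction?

We have K < J stated directly, yet also J < H < K by chaining the others — so J < K. Contradiction.

inconsistent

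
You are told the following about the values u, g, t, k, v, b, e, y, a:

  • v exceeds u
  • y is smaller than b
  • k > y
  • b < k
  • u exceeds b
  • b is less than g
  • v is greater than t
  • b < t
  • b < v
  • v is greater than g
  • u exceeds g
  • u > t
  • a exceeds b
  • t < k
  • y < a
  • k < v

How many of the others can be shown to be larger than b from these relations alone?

Directly above b: t, a, g, u, k, v.
Nothing else is reachable above b; 6 in all.

6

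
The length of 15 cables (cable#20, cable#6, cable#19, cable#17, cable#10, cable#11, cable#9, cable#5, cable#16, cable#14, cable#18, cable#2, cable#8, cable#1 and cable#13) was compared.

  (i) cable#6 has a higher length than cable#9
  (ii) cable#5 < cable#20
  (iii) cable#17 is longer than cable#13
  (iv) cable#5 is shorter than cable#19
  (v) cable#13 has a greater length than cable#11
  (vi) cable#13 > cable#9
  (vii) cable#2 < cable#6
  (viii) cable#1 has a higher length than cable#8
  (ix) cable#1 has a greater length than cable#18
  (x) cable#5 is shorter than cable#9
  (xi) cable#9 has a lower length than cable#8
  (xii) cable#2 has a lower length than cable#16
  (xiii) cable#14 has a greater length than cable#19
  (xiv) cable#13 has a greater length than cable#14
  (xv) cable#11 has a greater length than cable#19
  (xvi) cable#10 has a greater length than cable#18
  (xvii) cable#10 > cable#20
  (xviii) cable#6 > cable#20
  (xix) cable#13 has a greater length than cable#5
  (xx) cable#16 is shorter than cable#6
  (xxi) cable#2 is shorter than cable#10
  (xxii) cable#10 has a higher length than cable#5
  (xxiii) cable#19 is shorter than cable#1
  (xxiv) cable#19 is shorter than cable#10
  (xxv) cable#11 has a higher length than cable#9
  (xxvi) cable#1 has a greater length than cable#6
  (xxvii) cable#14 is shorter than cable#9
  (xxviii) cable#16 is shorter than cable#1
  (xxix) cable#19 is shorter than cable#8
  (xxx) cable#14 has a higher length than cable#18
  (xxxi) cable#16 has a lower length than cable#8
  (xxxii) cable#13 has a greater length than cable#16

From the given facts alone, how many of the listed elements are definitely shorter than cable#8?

From cable#8 the given relations immediately reach cable#19, cable#16, cable#9.
From those, cable#5, cable#2, cable#14 — 6 in total.
From those, cable#18 — 7 in total.
Nothing else is reachable below cable#8; 7 in all.

7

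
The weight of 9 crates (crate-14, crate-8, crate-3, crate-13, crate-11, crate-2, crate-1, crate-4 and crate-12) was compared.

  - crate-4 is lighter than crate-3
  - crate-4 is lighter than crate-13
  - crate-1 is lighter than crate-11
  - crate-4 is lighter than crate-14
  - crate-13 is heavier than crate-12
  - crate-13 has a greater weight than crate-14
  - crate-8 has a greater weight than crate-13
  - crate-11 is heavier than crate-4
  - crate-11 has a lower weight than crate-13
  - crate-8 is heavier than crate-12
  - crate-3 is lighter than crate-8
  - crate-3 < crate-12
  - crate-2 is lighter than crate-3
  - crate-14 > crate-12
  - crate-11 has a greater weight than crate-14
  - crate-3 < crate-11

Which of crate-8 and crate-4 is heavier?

crate-4 < crate-3 and crate-3 < crate-12 give crate-4 < crate-12.
Then crate-12 < crate-14 extends the chain to crate-14.
With crate-14 < crate-11: crate-4 < crate-3 < crate-12 < crate-14 < crate-11.
Then crate-11 < crate-13 extends the chain to crate-13.
With crate-13 < crate-8: crate-4 < crate-3 < crate-12 < crate-14 < crate-11 < crate-13 < crate-8.
So crate-4 < crate-8; crate-8 is the heavier of the two.

crate-8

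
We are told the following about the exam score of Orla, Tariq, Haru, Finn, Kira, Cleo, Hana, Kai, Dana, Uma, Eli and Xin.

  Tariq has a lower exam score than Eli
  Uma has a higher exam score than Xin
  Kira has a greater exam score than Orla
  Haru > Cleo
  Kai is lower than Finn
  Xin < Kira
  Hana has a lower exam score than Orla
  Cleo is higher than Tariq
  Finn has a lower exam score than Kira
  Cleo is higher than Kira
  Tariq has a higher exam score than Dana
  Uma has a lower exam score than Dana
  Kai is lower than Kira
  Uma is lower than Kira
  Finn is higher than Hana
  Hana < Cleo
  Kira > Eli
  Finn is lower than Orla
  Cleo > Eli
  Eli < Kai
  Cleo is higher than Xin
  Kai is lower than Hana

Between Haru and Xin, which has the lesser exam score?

Link the given pairs in sequence: Xin < Uma; Uma < Dana; Dana < Tariq; Tariq < Eli; Eli < Kai; Kai < Hana; Hana < Finn; Finn < Orla; Orla < Kira; Kira < Cleo; Cleo < Haru.
Chaining these gives Xin < Uma < Dana < Tariq < Eli < Kai < Hana < Finn < Orla < Kira < Cleo < Haru.
So Xin < Haru; Xin is the lower of the two.

Xin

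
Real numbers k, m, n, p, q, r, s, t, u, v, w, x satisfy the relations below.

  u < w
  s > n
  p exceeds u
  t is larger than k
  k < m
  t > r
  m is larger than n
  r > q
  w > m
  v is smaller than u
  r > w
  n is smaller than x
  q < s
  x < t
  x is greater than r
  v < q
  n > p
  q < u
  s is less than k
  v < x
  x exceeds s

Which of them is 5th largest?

m

Piecing the relations together gives one ordering: v < q < u < p < n < s < k < m < w < r < x < t.
Counting 5 from the largest end gives m.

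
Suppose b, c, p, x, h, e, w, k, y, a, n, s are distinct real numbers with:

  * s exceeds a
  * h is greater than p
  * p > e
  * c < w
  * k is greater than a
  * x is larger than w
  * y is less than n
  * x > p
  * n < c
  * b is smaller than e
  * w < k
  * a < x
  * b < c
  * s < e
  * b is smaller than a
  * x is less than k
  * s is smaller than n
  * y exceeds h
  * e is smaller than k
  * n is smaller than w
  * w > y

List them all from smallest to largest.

Each adjacent pair is fixed by a given relation: b < a; a < s; s < e; e < p; p < h; h < y; y < n; n < c; c < w; w < x; x < k. Chaining them end to end gives the full order.

b < a < s < e < p < h < y < n < c < w < x < k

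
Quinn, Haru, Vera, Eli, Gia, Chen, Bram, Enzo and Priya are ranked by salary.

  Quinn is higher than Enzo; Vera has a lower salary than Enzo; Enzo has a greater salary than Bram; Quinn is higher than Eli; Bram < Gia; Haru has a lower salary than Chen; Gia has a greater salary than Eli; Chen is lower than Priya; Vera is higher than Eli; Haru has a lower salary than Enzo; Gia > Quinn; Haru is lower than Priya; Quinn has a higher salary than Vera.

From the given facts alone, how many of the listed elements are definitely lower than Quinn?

5

The elements the relations force below Quinn are Haru, Eli, Bram, Vera, Enzo — no chain reaches any other.
That is 5.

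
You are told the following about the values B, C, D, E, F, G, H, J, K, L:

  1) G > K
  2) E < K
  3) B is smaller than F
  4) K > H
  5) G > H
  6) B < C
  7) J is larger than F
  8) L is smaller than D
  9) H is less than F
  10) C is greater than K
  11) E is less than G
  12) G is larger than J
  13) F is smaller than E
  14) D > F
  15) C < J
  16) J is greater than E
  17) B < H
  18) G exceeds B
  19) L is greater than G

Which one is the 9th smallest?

Piecing the relations together gives one ordering: B < H < F < E < K < C < J < G < L < D.
The 9th smallest is L.

L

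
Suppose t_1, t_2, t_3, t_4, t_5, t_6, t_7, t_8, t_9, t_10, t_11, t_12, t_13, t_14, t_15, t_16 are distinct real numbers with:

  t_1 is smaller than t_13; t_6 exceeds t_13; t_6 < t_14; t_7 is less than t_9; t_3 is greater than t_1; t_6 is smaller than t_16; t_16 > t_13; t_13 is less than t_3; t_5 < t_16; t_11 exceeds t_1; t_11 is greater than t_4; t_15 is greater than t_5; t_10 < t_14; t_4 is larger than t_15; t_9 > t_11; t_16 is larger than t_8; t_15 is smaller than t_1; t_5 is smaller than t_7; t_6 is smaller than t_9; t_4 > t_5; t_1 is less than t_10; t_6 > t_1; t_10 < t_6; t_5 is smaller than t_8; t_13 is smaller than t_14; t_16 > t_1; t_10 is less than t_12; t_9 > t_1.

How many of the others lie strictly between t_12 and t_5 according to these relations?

3

Chaining upward from t_5 reaches: t_15, t_1, t_10, t_7, t_13, t_3, t_8, t_4, t_11, t_6, t_9, t_14, t_16.
Chaining downward from t_12 reaches: t_15, t_1, t_10.
Strictly between t_5 and t_12 are those in both lists: t_15, t_1, t_10 — 3 elements.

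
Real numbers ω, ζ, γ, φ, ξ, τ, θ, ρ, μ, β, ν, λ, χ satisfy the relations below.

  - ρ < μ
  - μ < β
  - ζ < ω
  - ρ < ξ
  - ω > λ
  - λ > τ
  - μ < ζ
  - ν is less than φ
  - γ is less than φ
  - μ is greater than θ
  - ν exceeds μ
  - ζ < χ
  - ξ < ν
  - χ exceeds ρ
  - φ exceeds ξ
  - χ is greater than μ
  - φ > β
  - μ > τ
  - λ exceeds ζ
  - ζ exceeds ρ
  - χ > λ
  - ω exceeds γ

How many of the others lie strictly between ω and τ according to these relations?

3

The relations place τ below ω. An element lies strictly between them when it is forced above τ and also forced below ω.
Above τ: {μ, ζ, λ, β, ν, φ, χ}. Below ω: {ρ, θ, μ, ζ, λ, γ}.
Intersection: {μ, ζ, λ} — 3.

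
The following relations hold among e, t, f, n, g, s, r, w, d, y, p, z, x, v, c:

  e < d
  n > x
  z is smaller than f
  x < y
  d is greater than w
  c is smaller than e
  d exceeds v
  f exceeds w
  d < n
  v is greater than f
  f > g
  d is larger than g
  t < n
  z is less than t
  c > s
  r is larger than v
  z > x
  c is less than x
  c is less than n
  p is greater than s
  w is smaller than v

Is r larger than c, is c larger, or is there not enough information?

r

c < x and x < z give c < z.
Then z < f extends the chain to f.
With f < v: c < x < z < f < v.
With v < r: c < x < z < f < v < r.
So r is larger.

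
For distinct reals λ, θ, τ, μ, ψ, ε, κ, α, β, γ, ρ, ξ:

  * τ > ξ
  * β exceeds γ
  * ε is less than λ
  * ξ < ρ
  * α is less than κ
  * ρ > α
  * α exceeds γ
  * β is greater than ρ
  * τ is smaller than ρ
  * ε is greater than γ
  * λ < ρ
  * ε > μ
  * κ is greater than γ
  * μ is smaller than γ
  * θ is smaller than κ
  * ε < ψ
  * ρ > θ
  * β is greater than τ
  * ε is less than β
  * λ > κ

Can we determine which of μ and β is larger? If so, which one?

β

μ < γ and γ < α give μ < α.
With α < κ: μ < γ < α < κ.
Then κ < λ extends the chain to λ.
Then λ < ρ extends the chain to ρ.
Then ρ < β extends the chain to β.
So β is larger.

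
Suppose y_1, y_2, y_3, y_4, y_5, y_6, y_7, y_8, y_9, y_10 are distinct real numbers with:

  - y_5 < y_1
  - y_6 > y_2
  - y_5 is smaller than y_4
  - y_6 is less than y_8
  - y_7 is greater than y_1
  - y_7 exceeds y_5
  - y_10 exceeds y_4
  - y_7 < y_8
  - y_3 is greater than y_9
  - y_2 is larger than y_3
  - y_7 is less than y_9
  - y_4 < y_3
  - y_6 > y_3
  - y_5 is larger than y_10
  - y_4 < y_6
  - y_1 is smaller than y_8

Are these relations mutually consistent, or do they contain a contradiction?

Chaining the given relations yields y_4 < y_10 < y_5, so y_4 < y_5. But one relation states y_5 < y_4. These cannot both hold.

inconsistent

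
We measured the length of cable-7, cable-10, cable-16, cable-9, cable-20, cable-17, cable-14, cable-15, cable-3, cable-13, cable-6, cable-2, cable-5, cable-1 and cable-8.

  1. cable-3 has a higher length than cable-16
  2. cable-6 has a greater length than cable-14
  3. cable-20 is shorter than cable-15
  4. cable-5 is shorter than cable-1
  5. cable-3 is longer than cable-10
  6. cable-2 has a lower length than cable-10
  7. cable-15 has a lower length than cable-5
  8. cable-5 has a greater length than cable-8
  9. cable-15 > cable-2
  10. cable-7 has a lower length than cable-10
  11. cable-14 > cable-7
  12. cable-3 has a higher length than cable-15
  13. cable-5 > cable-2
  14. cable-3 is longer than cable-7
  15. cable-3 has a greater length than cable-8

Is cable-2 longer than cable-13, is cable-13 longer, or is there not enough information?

Following every chain through cable-2: above cable-2 we get cable-10, cable-15, cable-3, cable-5, cable-1.
cable-13 is not reached, and no chain runs the other way from cable-13 to cable-2.
So the given relations leave the order of cable-2 and cable-13 undetermined.

undetermined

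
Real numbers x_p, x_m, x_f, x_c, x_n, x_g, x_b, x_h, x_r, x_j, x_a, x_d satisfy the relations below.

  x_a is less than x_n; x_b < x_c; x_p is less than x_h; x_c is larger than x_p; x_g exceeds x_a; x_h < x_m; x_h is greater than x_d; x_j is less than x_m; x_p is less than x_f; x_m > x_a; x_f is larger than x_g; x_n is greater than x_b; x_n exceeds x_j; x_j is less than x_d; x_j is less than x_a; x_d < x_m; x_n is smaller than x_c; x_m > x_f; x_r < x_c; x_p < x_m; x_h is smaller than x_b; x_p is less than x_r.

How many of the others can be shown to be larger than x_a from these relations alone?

5

The elements the relations force above x_a are x_n, x_g, x_f, x_m, x_c — no chain reaches any other.
That is 5.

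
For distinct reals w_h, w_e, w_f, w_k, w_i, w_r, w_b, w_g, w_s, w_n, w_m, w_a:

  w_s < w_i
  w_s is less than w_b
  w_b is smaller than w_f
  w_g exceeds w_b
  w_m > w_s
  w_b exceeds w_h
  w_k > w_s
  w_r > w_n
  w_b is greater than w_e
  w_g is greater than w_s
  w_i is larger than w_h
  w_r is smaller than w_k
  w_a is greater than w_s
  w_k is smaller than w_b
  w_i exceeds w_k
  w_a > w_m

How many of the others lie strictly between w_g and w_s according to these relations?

Chaining upward from w_s reaches: w_k, w_b, w_i, w_f, w_m, w_a.
Chaining downward from w_g reaches: w_h, w_e, w_n, w_r, w_k, w_b.
Strictly between w_s and w_g are those in both lists: w_k, w_b — 2 elements.

2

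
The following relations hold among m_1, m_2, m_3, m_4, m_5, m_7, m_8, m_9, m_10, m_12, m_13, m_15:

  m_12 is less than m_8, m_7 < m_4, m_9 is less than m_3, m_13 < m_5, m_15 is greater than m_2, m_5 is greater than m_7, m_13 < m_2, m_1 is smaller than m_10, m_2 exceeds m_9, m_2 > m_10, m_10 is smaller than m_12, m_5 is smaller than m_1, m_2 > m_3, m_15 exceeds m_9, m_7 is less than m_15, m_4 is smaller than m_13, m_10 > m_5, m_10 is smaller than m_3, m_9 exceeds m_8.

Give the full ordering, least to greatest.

Nothing is placed below m_7, so it is least; from there m_7 < m_4; m_4 < m_13; m_13 < m_5; m_5 < m_1; m_1 < m_10; m_10 < m_12; m_12 < m_8; m_8 < m_9; m_9 < m_3; m_3 < m_2; m_2 < m_15, each given directly.

m_7 < m_4 < m_13 < m_5 < m_1 < m_10 < m_12 < m_8 < m_9 < m_3 < m_2 < m_15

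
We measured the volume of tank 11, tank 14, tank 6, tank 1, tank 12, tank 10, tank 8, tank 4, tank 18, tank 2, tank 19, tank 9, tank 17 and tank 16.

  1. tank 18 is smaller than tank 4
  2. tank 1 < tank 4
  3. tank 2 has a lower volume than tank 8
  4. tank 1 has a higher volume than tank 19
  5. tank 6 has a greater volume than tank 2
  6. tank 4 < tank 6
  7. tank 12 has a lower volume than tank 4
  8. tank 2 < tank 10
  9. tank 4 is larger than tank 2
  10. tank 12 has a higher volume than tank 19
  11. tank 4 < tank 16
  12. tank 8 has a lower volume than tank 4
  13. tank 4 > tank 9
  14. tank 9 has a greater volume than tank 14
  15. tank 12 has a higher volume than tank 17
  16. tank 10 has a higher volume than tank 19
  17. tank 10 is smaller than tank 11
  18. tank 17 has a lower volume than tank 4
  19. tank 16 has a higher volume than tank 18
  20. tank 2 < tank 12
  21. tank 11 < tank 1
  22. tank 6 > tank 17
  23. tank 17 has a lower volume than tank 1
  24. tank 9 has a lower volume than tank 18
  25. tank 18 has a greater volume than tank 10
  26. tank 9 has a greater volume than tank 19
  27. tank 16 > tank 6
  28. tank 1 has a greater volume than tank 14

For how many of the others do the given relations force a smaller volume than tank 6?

From tank 6 the given relations immediately reach tank 2, tank 17, tank 4.
From those, tank 8, tank 9, tank 18, tank 1, tank 12 — 8 in total.
From those, tank 19, tank 14, tank 10, tank 11 — 12 in total.
No other element is forced below tank 6 by the given relations, so the count is 12.

12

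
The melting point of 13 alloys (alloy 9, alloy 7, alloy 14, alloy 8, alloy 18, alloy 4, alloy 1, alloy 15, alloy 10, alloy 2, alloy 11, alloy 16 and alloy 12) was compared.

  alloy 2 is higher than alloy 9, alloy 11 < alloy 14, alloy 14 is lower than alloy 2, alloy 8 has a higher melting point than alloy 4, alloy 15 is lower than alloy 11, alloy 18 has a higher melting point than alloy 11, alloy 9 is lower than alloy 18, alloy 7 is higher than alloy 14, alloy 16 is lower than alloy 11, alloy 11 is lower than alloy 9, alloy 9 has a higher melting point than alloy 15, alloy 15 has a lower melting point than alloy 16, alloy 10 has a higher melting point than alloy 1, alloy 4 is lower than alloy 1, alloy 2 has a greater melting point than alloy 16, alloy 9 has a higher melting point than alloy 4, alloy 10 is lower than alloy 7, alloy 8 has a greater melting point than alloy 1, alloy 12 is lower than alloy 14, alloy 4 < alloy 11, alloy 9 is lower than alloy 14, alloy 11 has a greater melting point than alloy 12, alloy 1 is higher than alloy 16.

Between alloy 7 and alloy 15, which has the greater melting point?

alloy 7

Following the relations from alloy 15: alloy 15 < alloy 16 < alloy 11 < alloy 9 < alloy 14 < alloy 7.
So alloy 15 < alloy 7; alloy 7 is the higher of the two.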